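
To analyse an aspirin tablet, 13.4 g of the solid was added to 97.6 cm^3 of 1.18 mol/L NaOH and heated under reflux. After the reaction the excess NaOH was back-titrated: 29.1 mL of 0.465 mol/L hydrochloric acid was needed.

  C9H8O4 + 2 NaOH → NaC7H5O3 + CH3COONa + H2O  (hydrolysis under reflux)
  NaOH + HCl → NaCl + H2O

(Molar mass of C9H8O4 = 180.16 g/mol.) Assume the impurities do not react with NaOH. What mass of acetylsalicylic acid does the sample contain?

9.16 g

n(NaOH) added = 0.0976 × 1.18 = 0.115 mol
n(HCl) used in back-titration = 0.0291 × 0.465 = 0.0135 mol
n(NaOH) left over = 0.0135 mol (1:1 ratio)
n(NaOH) consumed by analyte = 0.115 − 0.0135 = 0.102 mol
From the 1:2 ratio, n(C9H8O4) = 1/2 × 0.102 = 0.0508 mol
mass of C9H8O4 = 0.0508 × 180.16 = 9.16 g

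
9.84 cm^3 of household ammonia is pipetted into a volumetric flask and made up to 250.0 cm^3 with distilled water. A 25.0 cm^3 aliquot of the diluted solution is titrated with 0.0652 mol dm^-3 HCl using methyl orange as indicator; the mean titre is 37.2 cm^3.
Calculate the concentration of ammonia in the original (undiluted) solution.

NH3 + HCl → NH4Cl
n(HCl) = 0.0372 × 0.0652 = 2.43 × 10^-3 mol
n(NH3) in the aliquot = 2.43 × 10^-3 mol (1:1 ratio)
[NH3]_dilute = 2.43 × 10^-3 / 0.0250 = 0.0970 mol/L
Dilution factor = 250.0 / 9.84 = 25.41
[NH3]_stock = 0.0970 × 25.41 = 2.46 mol/L

2.46 mol/L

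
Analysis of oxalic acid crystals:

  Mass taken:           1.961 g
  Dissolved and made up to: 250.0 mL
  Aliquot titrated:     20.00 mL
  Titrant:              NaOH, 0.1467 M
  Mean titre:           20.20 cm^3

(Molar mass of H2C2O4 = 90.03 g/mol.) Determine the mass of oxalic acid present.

1.667 g

H2C2O4 + 2 NaOH → Na2C2O4 + 2 H2O
n(NaOH) per titration = 0.02020 × 0.1467 = 2.963 × 10^-3 mol
From the 1:2 ratio, n(H2C2O4) in each aliquot = 1/2 × 2.963 × 10^-3 = 1.482 × 10^-3 mol
n(H2C2O4) in the whole flask = 1.482 × 10^-3 × 250.0/20.00 = 0.01852 mol
mass of H2C2O4 = 0.01852 × 90.03 = 1.667 g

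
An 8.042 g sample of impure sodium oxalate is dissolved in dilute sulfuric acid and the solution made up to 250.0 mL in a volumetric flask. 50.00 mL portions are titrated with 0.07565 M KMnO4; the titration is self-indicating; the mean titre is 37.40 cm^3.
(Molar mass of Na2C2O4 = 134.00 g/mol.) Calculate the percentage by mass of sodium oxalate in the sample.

58.93 %

2 MnO4^- + 5 C2O4^2- + 16 H^+ → 2 Mn^2+ + 10 CO2 + 8 H2O
n(KMnO4) per titration = 0.03740 × 0.07565 = 2.829 × 10^-3 mol
From the 5:2 ratio, n(Na2C2O4) in each aliquot = 5/2 × 2.829 × 10^-3 = 7.073 × 10^-3 mol
n(Na2C2O4) in the whole flask = 7.073 × 10^-3 × 250.0/50.00 = 0.03537 mol
mass of Na2C2O4 = 0.03537 × 134.00 = 4.739 g
% Na2C2O4 = 4.739 / 8.042 × 100 = 58.93 %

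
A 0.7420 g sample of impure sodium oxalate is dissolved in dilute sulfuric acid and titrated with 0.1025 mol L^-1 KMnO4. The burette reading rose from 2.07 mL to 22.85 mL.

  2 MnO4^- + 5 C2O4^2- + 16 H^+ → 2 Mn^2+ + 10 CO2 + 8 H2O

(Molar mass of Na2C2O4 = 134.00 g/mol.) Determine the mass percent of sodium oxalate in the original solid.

n(KMnO4) = 0.02078 L × 0.1025 mol/L = 2.130 × 10^-3 mol
From the 5:2 ratio, n(Na2C2O4) = 5/2 × 2.130 × 10^-3 = 5.325 × 10^-3 mol
mass of Na2C2O4 = 5.325 × 10^-3 × 134.00 g/mol = 0.7135 g
% Na2C2O4 = 0.7135 / 0.7420 × 100 = 96.16 %

96.16 %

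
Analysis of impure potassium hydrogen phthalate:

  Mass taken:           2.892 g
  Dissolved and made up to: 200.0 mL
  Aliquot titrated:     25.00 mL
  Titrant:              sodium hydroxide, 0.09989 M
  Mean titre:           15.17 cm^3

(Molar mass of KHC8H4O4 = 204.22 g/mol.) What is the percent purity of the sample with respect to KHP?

85.60 %

KHC8H4O4 + NaOH → KNaC8H4O4 + H2O
n(NaOH) per titration = 0.01517 × 0.09989 = 1.515 × 10^-3 mol
n(KHC8H4O4) in each aliquot = 1.515 × 10^-3 mol (1:1 ratio)
n(KHC8H4O4) in the whole flask = 1.515 × 10^-3 × 200.0/25.00 = 0.01212 mol
mass of KHC8H4O4 = 0.01212 × 204.22 = 2.476 g
% KHC8H4O4 = 2.476 / 2.892 × 100 = 85.60 %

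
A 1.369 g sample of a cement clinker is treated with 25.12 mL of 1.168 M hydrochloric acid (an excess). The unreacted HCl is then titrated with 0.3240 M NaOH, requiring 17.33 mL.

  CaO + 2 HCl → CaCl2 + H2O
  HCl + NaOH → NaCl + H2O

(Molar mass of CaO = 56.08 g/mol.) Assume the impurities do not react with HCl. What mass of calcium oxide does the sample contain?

0.6653 g

n(HCl) added = 0.02512 × 1.168 = 0.02934 mol
n(NaOH) used in back-titration = 0.01733 × 0.3240 = 5.615 × 10^-3 mol
n(HCl) left over = 5.615 × 10^-3 mol (1:1 ratio)
n(HCl) consumed by analyte = 0.02934 − 5.615 × 10^-3 = 0.02373 mol
From the 1:2 ratio, n(CaO) = 1/2 × 0.02373 = 0.01186 mol
mass of CaO = 0.01186 × 56.08 = 0.6653 g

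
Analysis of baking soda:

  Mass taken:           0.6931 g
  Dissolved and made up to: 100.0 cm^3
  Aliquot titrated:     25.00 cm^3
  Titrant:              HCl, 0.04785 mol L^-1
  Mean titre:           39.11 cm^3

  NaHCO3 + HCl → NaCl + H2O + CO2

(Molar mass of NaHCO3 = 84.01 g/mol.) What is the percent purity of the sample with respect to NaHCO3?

n(HCl) per titration = 0.03911 × 0.04785 = 1.871 × 10^-3 mol
n(NaHCO3) in each aliquot = 1.871 × 10^-3 mol (1:1 ratio)
n(NaHCO3) in the whole flask = 1.871 × 10^-3 × 100.0/25.00 = 7.486 × 10^-3 mol
mass of NaHCO3 = 7.486 × 10^-3 × 84.01 = 0.6289 g
% NaHCO3 = 0.6289 / 0.6931 × 100 = 90.73 %

90.73 %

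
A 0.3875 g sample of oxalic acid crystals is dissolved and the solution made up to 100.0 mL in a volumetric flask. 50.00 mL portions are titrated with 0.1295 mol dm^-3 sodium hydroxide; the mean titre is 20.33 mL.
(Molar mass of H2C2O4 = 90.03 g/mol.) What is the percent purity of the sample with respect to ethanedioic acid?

61.17 %

H2C2O4 + 2 NaOH → Na2C2O4 + 2 H2O
n(NaOH) per titration = 0.02033 × 0.1295 = 2.633 × 10^-3 mol
From the 1:2 ratio, n(H2C2O4) in each aliquot = 1/2 × 2.633 × 10^-3 = 1.316 × 10^-3 mol
n(H2C2O4) in the whole flask = 1.316 × 10^-3 × 100.0/50.00 = 2.633 × 10^-3 mol
mass of H2C2O4 = 2.633 × 10^-3 × 90.03 = 0.2370 g
% H2C2O4 = 0.2370 / 0.3875 × 100 = 61.17 %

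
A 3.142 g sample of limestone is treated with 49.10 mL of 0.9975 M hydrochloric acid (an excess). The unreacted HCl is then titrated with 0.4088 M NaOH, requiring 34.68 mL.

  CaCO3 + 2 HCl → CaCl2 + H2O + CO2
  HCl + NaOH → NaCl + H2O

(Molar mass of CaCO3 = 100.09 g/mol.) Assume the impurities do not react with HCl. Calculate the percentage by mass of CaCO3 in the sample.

55.43 %

n(HCl) added = 0.04910 × 0.9975 = 0.04898 mol
n(NaOH) used in back-titration = 0.03468 × 0.4088 = 0.01418 mol
n(HCl) left over = 0.01418 mol (1:1 ratio)
n(HCl) consumed by analyte = 0.04898 − 0.01418 = 0.03480 mol
From the 1:2 ratio, n(CaCO3) = 1/2 × 0.03480 = 0.01740 mol
mass of CaCO3 = 0.01740 × 100.09 = 1.742 g
% CaCO3 = 1.742 / 3.142 × 100 = 55.43 %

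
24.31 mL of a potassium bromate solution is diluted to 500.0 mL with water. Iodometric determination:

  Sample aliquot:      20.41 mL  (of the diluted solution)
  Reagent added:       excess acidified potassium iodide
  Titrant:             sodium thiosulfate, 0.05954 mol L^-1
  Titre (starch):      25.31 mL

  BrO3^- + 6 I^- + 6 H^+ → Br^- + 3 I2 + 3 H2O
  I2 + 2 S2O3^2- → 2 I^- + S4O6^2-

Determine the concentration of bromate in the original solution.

0.2531 mol/L

n(S2O3^2-) = 0.02531 × 0.05954 = 1.507 × 10^-3 mol
n(I2) = n(S2O3^2-)/2 = 7.535 × 10^-4 mol
From the 1:3 ratio, n(BrO3^-) in the aliquot = 1/3 × 7.535 × 10^-4 = 2.512 × 10^-4 mol
[BrO3^-]_dilute = 2.512 × 10^-4 / 0.02041 = 0.01231 mol/L
[BrO3^-]_original = 0.01231 × 500.0/24.31 = 0.2531 mol/L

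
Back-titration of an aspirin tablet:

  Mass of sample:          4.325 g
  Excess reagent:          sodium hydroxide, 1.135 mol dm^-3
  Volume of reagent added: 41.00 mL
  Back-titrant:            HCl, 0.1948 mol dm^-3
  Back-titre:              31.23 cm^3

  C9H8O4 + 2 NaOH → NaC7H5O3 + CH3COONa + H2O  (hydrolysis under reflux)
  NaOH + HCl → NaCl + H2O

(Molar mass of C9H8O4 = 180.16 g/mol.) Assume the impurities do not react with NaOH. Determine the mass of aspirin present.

3.644 g

n(NaOH) added = 0.04100 × 1.135 = 0.04654 mol
n(HCl) used in back-titration = 0.03123 × 0.1948 = 6.084 × 10^-3 mol
n(NaOH) left over = 6.084 × 10^-3 mol (1:1 ratio)
n(NaOH) consumed by analyte = 0.04654 − 6.084 × 10^-3 = 0.04045 mol
From the 1:2 ratio, n(C9H8O4) = 1/2 × 0.04045 = 0.02023 mol
mass of C9H8O4 = 0.02023 × 180.16 = 3.644 g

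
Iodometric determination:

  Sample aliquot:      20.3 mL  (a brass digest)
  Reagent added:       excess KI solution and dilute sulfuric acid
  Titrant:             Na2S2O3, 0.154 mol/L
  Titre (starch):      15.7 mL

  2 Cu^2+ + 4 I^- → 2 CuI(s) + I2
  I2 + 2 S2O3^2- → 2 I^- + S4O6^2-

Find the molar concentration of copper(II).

n(S2O3^2-) = 0.0157 × 0.154 = 2.42 × 10^-3 mol
n(I2) = n(S2O3^2-)/2 = 1.21 × 10^-3 mol
From the 2:1 ratio, n(Cu2+) in the aliquot = 2/1 × 1.21 × 10^-3 = 2.42 × 10^-3 mol
[Cu2+] = 2.42 × 10^-3 / 0.0203 = 0.119 mol/L

0.119 mol/L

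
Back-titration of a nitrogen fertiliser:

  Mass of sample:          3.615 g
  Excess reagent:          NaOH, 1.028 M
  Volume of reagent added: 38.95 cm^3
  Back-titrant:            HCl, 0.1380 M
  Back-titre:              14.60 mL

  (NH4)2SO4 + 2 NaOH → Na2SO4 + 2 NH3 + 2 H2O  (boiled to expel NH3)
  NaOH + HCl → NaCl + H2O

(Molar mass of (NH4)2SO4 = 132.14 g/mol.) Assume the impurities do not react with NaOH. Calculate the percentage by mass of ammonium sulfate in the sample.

n(NaOH) added = 0.03895 × 1.028 = 0.04004 mol
n(HCl) used in back-titration = 0.01460 × 0.1380 = 2.015 × 10^-3 mol
n(NaOH) left over = 2.015 × 10^-3 mol (1:1 ratio)
n(NaOH) consumed by analyte = 0.04004 − 2.015 × 10^-3 = 0.03803 mol
From the 1:2 ratio, n((NH4)2SO4) = 1/2 × 0.03803 = 0.01901 mol
mass of (NH4)2SO4 = 0.01901 × 132.14 = 2.512 g
% (NH4)2SO4 = 2.512 / 3.615 × 100 = 69.50 %

69.50 %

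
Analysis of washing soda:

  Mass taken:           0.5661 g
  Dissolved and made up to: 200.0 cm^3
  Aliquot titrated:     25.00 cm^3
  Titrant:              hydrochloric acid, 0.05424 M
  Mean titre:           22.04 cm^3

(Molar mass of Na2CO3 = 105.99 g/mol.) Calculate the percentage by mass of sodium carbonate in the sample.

89.53 %

Na2CO3 + 2 HCl → 2 NaCl + H2O + CO2
n(HCl) per titration = 0.02204 × 0.05424 = 1.195 × 10^-3 mol
From the 1:2 ratio, n(Na2CO3) in each aliquot = 1/2 × 1.195 × 10^-3 = 5.977 × 10^-4 mol
n(Na2CO3) in the whole flask = 5.977 × 10^-4 × 200.0/25.00 = 4.782 × 10^-3 mol
mass of Na2CO3 = 4.782 × 10^-3 × 105.99 = 0.5068 g
% Na2CO3 = 0.5068 / 0.5661 × 100 = 89.53 %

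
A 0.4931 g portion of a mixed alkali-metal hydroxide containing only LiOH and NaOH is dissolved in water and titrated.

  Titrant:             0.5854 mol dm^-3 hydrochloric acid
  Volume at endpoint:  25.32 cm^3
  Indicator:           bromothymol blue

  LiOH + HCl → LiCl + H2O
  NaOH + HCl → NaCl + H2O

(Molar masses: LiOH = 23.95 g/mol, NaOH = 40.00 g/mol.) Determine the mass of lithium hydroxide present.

n(HCl) = 0.02532 × 0.5854 = 0.01482 mol
Let x = n(LiOH), y = n(NaOH).
Titrant: 1x + 1y = 0.01482;  mass: 23.95x + 40.00y = 0.4931
Solving, x = 6.218 × 10^-3 mol, y = 8.605 × 10^-3 mol
mass of LiOH = 6.218 × 10^-3 × 23.95 = 0.1489 g

0.1489 g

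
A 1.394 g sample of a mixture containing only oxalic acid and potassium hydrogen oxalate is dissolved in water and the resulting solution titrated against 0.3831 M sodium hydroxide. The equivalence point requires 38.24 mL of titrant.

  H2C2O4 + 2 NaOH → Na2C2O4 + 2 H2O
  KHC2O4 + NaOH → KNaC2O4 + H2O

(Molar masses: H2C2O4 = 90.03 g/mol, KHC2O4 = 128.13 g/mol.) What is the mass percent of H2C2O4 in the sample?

18.77 %

n(NaOH) = 0.03824 × 0.3831 = 0.01465 mol
Let x = n(H2C2O4), y = n(KHC2O4).
Titrant: 2x + 1y = 0.01465;  mass: 90.03x + 128.13y = 1.394
Solving, x = 2.906 × 10^-3 mol, y = 8.838 × 10^-3 mol
mass of H2C2O4 = 2.906 × 10^-3 × 90.03 = 0.2616 g
% H2C2O4 = 0.2616 / 1.394 × 100 = 18.77 %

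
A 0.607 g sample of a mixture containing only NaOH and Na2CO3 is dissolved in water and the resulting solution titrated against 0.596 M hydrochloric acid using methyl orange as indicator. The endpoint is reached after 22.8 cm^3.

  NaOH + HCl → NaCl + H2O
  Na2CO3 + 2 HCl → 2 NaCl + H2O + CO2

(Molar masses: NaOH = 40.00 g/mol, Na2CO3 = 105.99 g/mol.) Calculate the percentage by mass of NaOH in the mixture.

n(HCl) = 0.0228 × 0.596 = 0.0136 mol
Let x = n(NaOH), y = n(Na2CO3).
Titrant: 1x + 2y = 0.0136;  mass: 40.00x + 105.99y = 0.607
Solving, x = 8.71 × 10^-3 mol, y = 2.44 × 10^-3 mol
mass of NaOH = 8.71 × 10^-3 × 40.00 = 0.348 g
% NaOH = 0.348 / 0.607 × 100 = 57.4 %

57.4 %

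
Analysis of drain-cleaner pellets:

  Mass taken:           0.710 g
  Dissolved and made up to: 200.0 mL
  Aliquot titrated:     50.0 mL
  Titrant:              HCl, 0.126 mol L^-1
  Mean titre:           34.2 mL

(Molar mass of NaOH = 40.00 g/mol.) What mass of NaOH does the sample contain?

NaOH + HCl → NaCl + H2O
n(HCl) per titration = 0.0342 × 0.126 = 4.31 × 10^-3 mol
n(NaOH) in each aliquot = 4.31 × 10^-3 mol (1:1 ratio)
n(NaOH) in the whole flask = 4.31 × 10^-3 × 200.0/50.0 = 0.0172 mol
mass of NaOH = 0.0172 × 40.00 = 0.689 g

0.689 g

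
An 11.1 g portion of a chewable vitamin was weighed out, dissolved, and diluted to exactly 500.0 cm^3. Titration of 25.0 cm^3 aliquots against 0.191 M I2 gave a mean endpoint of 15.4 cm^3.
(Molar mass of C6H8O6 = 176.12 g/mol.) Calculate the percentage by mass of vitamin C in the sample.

C6H8O6 + I2 → C6H6O6 + 2 HI
n(I2) per titration = 0.0154 × 0.191 = 2.94 × 10^-3 mol
n(C6H8O6) in each aliquot = 2.94 × 10^-3 mol (1:1 ratio)
n(C6H8O6) in the whole flask = 2.94 × 10^-3 × 500.0/25.0 = 0.0588 mol
mass of C6H8O6 = 0.0588 × 176.12 = 10.4 g
% C6H8O6 = 10.4 / 11.1 × 100 = 93.3 %

93.3 %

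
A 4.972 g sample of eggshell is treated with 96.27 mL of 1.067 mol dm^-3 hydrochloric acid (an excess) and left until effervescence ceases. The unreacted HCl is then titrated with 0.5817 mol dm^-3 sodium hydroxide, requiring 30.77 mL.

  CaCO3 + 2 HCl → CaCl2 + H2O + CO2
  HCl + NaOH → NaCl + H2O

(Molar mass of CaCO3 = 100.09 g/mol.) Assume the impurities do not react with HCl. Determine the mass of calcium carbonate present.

4.245 g

n(HCl) added = 0.09627 × 1.067 = 0.1027 mol
n(NaOH) used in back-titration = 0.03077 × 0.5817 = 0.01790 mol
n(HCl) left over = 0.01790 mol (1:1 ratio)
n(HCl) consumed by analyte = 0.1027 − 0.01790 = 0.08482 mol
From the 1:2 ratio, n(CaCO3) = 1/2 × 0.08482 = 0.04241 mol
mass of CaCO3 = 0.04241 × 100.09 = 4.245 g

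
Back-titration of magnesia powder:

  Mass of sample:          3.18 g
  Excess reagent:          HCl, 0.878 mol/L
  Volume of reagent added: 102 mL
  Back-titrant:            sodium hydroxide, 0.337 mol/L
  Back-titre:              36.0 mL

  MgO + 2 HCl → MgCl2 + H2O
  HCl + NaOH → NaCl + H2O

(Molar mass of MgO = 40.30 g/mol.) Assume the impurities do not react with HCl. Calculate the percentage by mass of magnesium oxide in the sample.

n(HCl) added = 0.102 × 0.878 = 0.0896 mol
n(NaOH) used in back-titration = 0.0360 × 0.337 = 0.0121 mol
n(HCl) left over = 0.0121 mol (1:1 ratio)
n(HCl) consumed by analyte = 0.0896 − 0.0121 = 0.0774 mol
From the 1:2 ratio, n(MgO) = 1/2 × 0.0774 = 0.0387 mol
mass of MgO = 0.0387 × 40.30 = 1.56 g
% MgO = 1.56 / 3.18 × 100 = 49.1 %

49.1 %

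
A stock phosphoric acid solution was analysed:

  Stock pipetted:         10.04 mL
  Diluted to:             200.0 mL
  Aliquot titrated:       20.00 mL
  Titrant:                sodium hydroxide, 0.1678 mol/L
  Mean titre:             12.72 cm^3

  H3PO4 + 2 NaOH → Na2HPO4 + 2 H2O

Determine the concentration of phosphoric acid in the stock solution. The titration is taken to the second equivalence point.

n(NaOH) = 0.01272 × 0.1678 = 2.134 × 10^-3 mol
From the 1:2 ratio, n(H3PO4) in the aliquot = 1/2 × 2.134 × 10^-3 = 1.067 × 10^-3 mol
[H3PO4]_dilute = 1.067 × 10^-3 / 0.02000 = 0.05336 mol/L
Dilution factor = 200.0 / 10.04 = 19.92
[H3PO4]_stock = 0.05336 × 19.92 = 1.063 mol/L

1.063 mol/L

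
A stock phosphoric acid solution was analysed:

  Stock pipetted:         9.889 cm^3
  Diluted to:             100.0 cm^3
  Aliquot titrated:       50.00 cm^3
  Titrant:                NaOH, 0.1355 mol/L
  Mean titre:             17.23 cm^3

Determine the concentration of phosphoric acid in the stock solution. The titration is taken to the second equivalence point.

0.2361 mol/L

H3PO4 + 2 NaOH → Na2HPO4 + 2 H2O
n(NaOH) = 0.01723 × 0.1355 = 2.335 × 10^-3 mol
From the 1:2 ratio, n(H3PO4) in the aliquot = 1/2 × 2.335 × 10^-3 = 1.167 × 10^-3 mol
[H3PO4]_dilute = 1.167 × 10^-3 / 0.05000 = 0.02335 mol/L
Dilution factor = 100.0 / 9.889 = 10.11
[H3PO4]_stock = 0.02335 × 10.11 = 0.2361 mol/L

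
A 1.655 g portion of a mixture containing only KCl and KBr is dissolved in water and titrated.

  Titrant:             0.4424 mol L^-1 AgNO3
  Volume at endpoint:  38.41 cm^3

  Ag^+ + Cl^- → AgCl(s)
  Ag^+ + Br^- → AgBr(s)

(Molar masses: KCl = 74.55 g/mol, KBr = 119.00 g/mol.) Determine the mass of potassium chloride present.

0.6157 g

n(AgNO3) = 0.03841 × 0.4424 = 0.01699 mol
Let x = n(KCl), y = n(KBr).
Titrant: 1x + 1y = 0.01699;  mass: 74.55x + 119.00y = 1.655
Solving, x = 8.259 × 10^-3 mol, y = 8.733 × 10^-3 mol
mass of KCl = 8.259 × 10^-3 × 74.55 = 0.6157 g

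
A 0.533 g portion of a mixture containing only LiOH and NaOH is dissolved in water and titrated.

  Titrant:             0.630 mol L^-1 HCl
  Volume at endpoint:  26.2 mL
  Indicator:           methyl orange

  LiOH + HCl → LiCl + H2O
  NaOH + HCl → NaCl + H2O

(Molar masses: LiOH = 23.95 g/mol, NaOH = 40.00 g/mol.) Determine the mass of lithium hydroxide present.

n(HCl) = 0.0262 × 0.630 = 0.0165 mol
Let x = n(LiOH), y = n(NaOH).
Titrant: 1x + 1y = 0.0165;  mass: 23.95x + 40.00y = 0.533
Solving, x = 7.93 × 10^-3 mol, y = 8.58 × 10^-3 mol
mass of LiOH = 7.93 × 10^-3 × 23.95 = 0.190 g

0.190 g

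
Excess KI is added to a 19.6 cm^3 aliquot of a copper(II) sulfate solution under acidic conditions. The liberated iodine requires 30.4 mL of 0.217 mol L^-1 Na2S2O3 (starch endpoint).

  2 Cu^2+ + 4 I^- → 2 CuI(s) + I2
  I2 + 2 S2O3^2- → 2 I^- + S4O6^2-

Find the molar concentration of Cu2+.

n(S2O3^2-) = 0.0304 × 0.217 = 6.60 × 10^-3 mol
n(I2) = n(S2O3^2-)/2 = 3.30 × 10^-3 mol
From the 2:1 ratio, n(Cu2+) in the aliquot = 2/1 × 3.30 × 10^-3 = 6.60 × 10^-3 mol
[Cu2+] = 6.60 × 10^-3 / 0.0196 = 0.337 mol/L

0.337 mol/L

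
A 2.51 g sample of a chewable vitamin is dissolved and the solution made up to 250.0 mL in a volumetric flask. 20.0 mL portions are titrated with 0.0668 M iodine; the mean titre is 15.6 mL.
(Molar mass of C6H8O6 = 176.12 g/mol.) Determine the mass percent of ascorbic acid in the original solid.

91.4 %

C6H8O6 + I2 → C6H6O6 + 2 HI
n(I2) per titration = 0.0156 × 0.0668 = 1.04 × 10^-3 mol
n(C6H8O6) in each aliquot = 1.04 × 10^-3 mol (1:1 ratio)
n(C6H8O6) in the whole flask = 1.04 × 10^-3 × 250.0/20.0 = 0.0130 mol
mass of C6H8O6 = 0.0130 × 176.12 = 2.29 g
% C6H8O6 = 2.29 / 2.51 × 100 = 91.4 %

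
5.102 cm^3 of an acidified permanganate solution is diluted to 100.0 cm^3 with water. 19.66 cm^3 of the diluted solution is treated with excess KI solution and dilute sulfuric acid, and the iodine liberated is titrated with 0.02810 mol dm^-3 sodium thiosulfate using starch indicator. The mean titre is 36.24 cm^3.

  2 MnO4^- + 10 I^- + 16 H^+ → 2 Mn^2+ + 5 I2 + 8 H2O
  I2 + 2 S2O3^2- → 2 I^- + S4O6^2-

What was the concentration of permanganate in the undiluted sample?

0.2030 mol/L

n(S2O3^2-) = 0.03624 × 0.02810 = 1.018 × 10^-3 mol
n(I2) = n(S2O3^2-)/2 = 5.092 × 10^-4 mol
From the 2:5 ratio, n(MnO4^-) in the aliquot = 2/5 × 5.092 × 10^-4 = 2.037 × 10^-4 mol
[MnO4^-]_dilute = 2.037 × 10^-4 / 0.01966 = 0.01036 mol/L
[MnO4^-]_original = 0.01036 × 100.0/5.102 = 0.2030 mol/L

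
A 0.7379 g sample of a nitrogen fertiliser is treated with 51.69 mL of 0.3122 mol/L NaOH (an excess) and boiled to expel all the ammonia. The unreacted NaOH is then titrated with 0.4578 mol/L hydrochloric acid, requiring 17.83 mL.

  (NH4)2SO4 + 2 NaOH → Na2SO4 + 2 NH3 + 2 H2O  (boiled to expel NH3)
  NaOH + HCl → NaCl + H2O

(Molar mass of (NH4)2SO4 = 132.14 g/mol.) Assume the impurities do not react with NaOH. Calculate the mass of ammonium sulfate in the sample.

n(NaOH) added = 0.05169 × 0.3122 = 0.01614 mol
n(HCl) used in back-titration = 0.01783 × 0.4578 = 8.163 × 10^-3 mol
n(NaOH) left over = 8.163 × 10^-3 mol (1:1 ratio)
n(NaOH) consumed by analyte = 0.01614 − 8.163 × 10^-3 = 7.975 × 10^-3 mol
From the 1:2 ratio, n((NH4)2SO4) = 1/2 × 7.975 × 10^-3 = 3.988 × 10^-3 mol
mass of (NH4)2SO4 = 3.988 × 10^-3 × 132.14 = 0.5269 g

0.5269 g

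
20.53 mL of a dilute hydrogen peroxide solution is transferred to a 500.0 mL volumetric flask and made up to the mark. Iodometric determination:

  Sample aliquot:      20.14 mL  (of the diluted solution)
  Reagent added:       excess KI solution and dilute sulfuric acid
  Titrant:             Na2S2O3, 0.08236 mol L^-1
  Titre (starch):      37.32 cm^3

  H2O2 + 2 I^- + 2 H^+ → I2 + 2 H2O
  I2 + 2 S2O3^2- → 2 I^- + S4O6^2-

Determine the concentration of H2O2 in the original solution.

n(S2O3^2-) = 0.03732 × 0.08236 = 3.074 × 10^-3 mol
n(I2) = n(S2O3^2-)/2 = 1.537 × 10^-3 mol
n(H2O2) in the aliquot = 1.537 × 10^-3 mol (1:1 ratio)
[H2O2]_dilute = 1.537 × 10^-3 / 0.02014 = 0.07631 mol/L
[H2O2]_original = 0.07631 × 500.0/20.53 = 1.858 mol/L

1.858 mol/L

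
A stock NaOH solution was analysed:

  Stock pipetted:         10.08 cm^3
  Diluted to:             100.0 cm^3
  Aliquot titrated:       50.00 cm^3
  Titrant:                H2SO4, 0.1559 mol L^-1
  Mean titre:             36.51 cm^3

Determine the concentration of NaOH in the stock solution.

2 NaOH + H2SO4 → Na2SO4 + 2 H2O
n(H2SO4) = 0.03651 × 0.1559 = 5.692 × 10^-3 mol
From the 2:1 ratio, n(NaOH) in the aliquot = 2/1 × 5.692 × 10^-3 = 0.01138 mol
[NaOH]_dilute = 0.01138 / 0.05000 = 0.2277 mol/L
Dilution factor = 100.0 / 10.08 = 9.921
[NaOH]_stock = 0.2277 × 9.921 = 2.259 mol/L

2.259 mol/L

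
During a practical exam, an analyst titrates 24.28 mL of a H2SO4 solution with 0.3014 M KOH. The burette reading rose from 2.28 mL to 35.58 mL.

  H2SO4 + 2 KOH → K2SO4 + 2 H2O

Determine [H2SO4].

0.2067 M

n(KOH) = 0.03330 L × 0.3014 mol/L = 0.01004 mol
From the 1:2 mole ratio, n(H2SO4) = 1/2 × 0.01004 = 5.018 × 10^-3 mol
[H2SO4] = 5.018 × 10^-3 mol / 0.02428 L = 0.2067 mol/L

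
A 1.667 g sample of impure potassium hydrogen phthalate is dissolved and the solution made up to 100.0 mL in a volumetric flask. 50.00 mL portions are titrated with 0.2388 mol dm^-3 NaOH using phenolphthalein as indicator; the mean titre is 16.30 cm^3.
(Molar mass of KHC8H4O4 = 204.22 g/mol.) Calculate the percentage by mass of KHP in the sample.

KHC8H4O4 + NaOH → KNaC8H4O4 + H2O
n(NaOH) per titration = 0.01630 × 0.2388 = 3.892 × 10^-3 mol
n(KHC8H4O4) in each aliquot = 3.892 × 10^-3 mol (1:1 ratio)
n(KHC8H4O4) in the whole flask = 3.892 × 10^-3 × 100.0/50.00 = 7.785 × 10^-3 mol
mass of KHC8H4O4 = 7.785 × 10^-3 × 204.22 = 1.590 g
% KHC8H4O4 = 1.590 / 1.667 × 100 = 95.37 %

95.37 %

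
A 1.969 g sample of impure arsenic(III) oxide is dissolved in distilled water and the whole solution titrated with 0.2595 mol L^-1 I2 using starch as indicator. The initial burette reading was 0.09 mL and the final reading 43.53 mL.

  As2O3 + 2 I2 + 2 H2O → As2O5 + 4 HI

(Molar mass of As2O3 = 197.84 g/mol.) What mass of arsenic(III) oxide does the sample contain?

n(I2) = 0.04344 L × 0.2595 mol/L = 0.01127 mol
From the 1:2 ratio, n(As2O3) = 1/2 × 0.01127 = 5.636 × 10^-3 mol
mass of As2O3 = 5.636 × 10^-3 × 197.84 g/mol = 1.115 g

1.115 g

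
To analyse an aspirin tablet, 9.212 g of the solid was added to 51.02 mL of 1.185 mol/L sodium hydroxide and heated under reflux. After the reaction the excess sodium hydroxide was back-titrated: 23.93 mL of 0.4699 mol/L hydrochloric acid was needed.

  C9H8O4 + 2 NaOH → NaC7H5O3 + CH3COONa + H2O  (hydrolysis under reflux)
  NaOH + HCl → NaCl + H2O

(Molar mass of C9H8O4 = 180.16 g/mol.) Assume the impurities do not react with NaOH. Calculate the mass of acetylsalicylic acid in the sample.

4.433 g

n(NaOH) added = 0.05102 × 1.185 = 0.06046 mol
n(HCl) used in back-titration = 0.02393 × 0.4699 = 0.01124 mol
n(NaOH) left over = 0.01124 mol (1:1 ratio)
n(NaOH) consumed by analyte = 0.06046 − 0.01124 = 0.04921 mol
From the 1:2 ratio, n(C9H8O4) = 1/2 × 0.04921 = 0.02461 mol
mass of C9H8O4 = 0.02461 × 180.16 = 4.433 g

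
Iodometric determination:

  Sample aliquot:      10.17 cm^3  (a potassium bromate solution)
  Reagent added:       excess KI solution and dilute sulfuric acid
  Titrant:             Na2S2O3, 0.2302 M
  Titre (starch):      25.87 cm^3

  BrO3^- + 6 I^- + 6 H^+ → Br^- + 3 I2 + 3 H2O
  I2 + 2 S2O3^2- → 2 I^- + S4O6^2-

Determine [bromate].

n(S2O3^2-) = 0.02587 × 0.2302 = 5.955 × 10^-3 mol
n(I2) = n(S2O3^2-)/2 = 2.978 × 10^-3 mol
From the 1:3 ratio, n(BrO3^-) in the aliquot = 1/3 × 2.978 × 10^-3 = 9.925 × 10^-4 mol
[BrO3^-] = 9.925 × 10^-4 / 0.01017 = 0.09760 mol/L

0.09760 M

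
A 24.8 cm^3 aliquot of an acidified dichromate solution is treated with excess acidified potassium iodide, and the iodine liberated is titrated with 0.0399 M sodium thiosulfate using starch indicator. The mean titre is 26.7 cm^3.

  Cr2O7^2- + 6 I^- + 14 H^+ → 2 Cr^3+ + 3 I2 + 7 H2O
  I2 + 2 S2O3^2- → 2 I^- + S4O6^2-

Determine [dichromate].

n(S2O3^2-) = 0.0267 × 0.0399 = 1.07 × 10^-3 mol
n(I2) = n(S2O3^2-)/2 = 5.33 × 10^-4 mol
From the 1:3 ratio, n(Cr2O7^2-) in the aliquot = 1/3 × 5.33 × 10^-4 = 1.78 × 10^-4 mol
[Cr2O7^2-] = 1.78 × 10^-4 / 0.0248 = 0.00716 mol/L

0.00716 M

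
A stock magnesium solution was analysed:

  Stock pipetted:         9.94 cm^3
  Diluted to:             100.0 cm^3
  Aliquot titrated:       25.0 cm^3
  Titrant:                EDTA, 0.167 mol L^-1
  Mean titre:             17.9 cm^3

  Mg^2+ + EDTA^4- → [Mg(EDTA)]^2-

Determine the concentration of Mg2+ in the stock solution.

n(EDTA) = 0.0179 × 0.167 = 2.99 × 10^-3 mol
n(Mg2+) in the aliquot = 2.99 × 10^-3 mol (1:1 ratio)
[Mg2+]_dilute = 2.99 × 10^-3 / 0.0250 = 0.120 mol/L
Dilution factor = 100.0 / 9.94 = 10.06
[Mg2+]_stock = 0.120 × 10.06 = 1.20 mol/L

1.20 mol/L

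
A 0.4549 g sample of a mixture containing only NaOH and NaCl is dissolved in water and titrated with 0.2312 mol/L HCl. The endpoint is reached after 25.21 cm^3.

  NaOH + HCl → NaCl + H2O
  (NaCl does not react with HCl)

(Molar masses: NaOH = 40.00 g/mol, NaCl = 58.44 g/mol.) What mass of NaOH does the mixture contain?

0.2331 g

n(HCl) = 0.02521 × 0.2312 = 5.829 × 10^-3 mol
Let x = n(NaOH), y = n(NaCl).
Titrant: 1x = 5.829 × 10^-3;  mass: 40.00x + 58.44y = 0.4549
Solving, x = 5.829 × 10^-3 mol, y = 3.795 × 10^-3 mol
mass of NaOH = 5.829 × 10^-3 × 40.00 = 0.2331 g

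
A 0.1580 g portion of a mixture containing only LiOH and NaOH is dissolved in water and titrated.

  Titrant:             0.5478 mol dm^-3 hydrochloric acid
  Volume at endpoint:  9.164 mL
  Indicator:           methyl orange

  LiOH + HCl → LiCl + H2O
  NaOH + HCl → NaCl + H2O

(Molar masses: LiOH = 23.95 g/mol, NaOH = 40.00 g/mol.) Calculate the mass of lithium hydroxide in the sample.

0.06387 g

n(HCl) = 0.009164 × 0.5478 = 5.020 × 10^-3 mol
Let x = n(LiOH), y = n(NaOH).
Titrant: 1x + 1y = 5.020 × 10^-3;  mass: 23.95x + 40.00y = 0.1580
Solving, x = 2.667 × 10^-3 mol, y = 2.353 × 10^-3 mol
mass of LiOH = 2.667 × 10^-3 × 23.95 = 0.06387 g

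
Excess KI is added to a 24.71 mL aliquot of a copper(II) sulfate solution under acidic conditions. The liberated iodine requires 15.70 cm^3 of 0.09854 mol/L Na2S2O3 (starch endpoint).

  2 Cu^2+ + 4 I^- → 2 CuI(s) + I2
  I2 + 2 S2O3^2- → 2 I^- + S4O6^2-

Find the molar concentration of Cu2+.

0.06261 mol/L

n(S2O3^2-) = 0.01570 × 0.09854 = 1.547 × 10^-3 mol
n(I2) = n(S2O3^2-)/2 = 7.735 × 10^-4 mol
From the 2:1 ratio, n(Cu2+) in the aliquot = 2/1 × 7.735 × 10^-4 = 1.547 × 10^-3 mol
[Cu2+] = 1.547 × 10^-3 / 0.02471 = 0.06261 mol/L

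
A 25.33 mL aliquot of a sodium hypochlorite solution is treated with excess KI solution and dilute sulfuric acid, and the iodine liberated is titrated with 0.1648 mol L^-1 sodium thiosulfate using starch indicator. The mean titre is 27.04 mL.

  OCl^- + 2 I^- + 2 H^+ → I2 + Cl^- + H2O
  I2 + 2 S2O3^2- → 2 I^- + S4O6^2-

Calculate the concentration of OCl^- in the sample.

n(S2O3^2-) = 0.02704 × 0.1648 = 4.456 × 10^-3 mol
n(I2) = n(S2O3^2-)/2 = 2.228 × 10^-3 mol
n(OCl^-) in the aliquot = 2.228 × 10^-3 mol (1:1 ratio)
[OCl^-] = 2.228 × 10^-3 / 0.02533 = 0.08796 mol/L

0.08796 mol/L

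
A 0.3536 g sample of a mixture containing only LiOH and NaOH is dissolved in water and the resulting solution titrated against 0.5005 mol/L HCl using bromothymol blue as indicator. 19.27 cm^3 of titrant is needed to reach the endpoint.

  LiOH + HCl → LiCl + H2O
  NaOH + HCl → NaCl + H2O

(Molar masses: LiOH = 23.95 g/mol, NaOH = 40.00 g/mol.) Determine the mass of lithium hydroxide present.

0.04803 g

n(HCl) = 0.01927 × 0.5005 = 9.645 × 10^-3 mol
Let x = n(LiOH), y = n(NaOH).
Titrant: 1x + 1y = 9.645 × 10^-3;  mass: 23.95x + 40.00y = 0.3536
Solving, x = 2.005 × 10^-3 mol, y = 7.639 × 10^-3 mol
mass of LiOH = 2.005 × 10^-3 × 23.95 = 0.04803 g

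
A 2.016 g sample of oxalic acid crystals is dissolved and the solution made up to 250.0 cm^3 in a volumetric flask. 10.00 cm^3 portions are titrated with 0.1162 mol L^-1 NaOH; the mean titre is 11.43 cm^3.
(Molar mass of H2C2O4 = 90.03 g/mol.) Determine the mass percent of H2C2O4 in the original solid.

74.14 %

H2C2O4 + 2 NaOH → Na2C2O4 + 2 H2O
n(NaOH) per titration = 0.01143 × 0.1162 = 1.328 × 10^-3 mol
From the 1:2 ratio, n(H2C2O4) in each aliquot = 1/2 × 1.328 × 10^-3 = 6.641 × 10^-4 mol
n(H2C2O4) in the whole flask = 6.641 × 10^-4 × 250.0/10.00 = 0.01660 mol
mass of H2C2O4 = 0.01660 × 90.03 = 1.495 g
% H2C2O4 = 1.495 / 2.016 × 100 = 74.14 %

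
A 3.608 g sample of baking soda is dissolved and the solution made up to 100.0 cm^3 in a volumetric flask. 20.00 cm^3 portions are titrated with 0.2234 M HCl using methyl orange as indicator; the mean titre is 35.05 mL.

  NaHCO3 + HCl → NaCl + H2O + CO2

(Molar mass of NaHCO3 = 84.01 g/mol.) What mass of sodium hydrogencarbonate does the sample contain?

n(HCl) per titration = 0.03505 × 0.2234 = 7.830 × 10^-3 mol
n(NaHCO3) in each aliquot = 7.830 × 10^-3 mol (1:1 ratio)
n(NaHCO3) in the whole flask = 7.830 × 10^-3 × 100.0/20.00 = 0.03915 mol
mass of NaHCO3 = 0.03915 × 84.01 = 3.289 g

3.289 g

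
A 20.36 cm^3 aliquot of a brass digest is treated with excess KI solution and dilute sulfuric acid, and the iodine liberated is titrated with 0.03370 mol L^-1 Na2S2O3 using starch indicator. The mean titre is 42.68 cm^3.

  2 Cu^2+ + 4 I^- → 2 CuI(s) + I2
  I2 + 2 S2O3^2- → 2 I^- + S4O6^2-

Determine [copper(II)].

n(S2O3^2-) = 0.04268 × 0.03370 = 1.438 × 10^-3 mol
n(I2) = n(S2O3^2-)/2 = 7.192 × 10^-4 mol
From the 2:1 ratio, n(Cu2+) in the aliquot = 2/1 × 7.192 × 10^-4 = 1.438 × 10^-3 mol
[Cu2+] = 1.438 × 10^-3 / 0.02036 = 0.07064 mol/L

0.07064 mol/L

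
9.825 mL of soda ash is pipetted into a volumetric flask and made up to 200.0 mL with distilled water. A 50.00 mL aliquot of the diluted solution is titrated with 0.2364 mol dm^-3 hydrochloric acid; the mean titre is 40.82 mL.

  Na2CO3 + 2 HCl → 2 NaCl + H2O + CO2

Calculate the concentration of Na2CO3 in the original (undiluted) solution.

1.964 mol/L

n(HCl) = 0.04082 × 0.2364 = 9.650 × 10^-3 mol
From the 1:2 ratio, n(Na2CO3) in the aliquot = 1/2 × 9.650 × 10^-3 = 4.825 × 10^-3 mol
[Na2CO3]_dilute = 4.825 × 10^-3 / 0.05000 = 0.09650 mol/L
Dilution factor = 200.0 / 9.825 = 20.36
[Na2CO3]_stock = 0.09650 × 20.36 = 1.964 mol/L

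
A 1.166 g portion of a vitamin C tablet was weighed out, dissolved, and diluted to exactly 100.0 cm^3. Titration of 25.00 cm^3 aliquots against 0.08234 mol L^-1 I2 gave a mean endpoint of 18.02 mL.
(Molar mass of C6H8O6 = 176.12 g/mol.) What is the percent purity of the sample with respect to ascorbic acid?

89.65 %

C6H8O6 + I2 → C6H6O6 + 2 HI
n(I2) per titration = 0.01802 × 0.08234 = 1.484 × 10^-3 mol
n(C6H8O6) in each aliquot = 1.484 × 10^-3 mol (1:1 ratio)
n(C6H8O6) in the whole flask = 1.484 × 10^-3 × 100.0/25.00 = 5.935 × 10^-3 mol
mass of C6H8O6 = 5.935 × 10^-3 × 176.12 = 1.045 g
% C6H8O6 = 1.045 / 1.166 × 100 = 89.65 %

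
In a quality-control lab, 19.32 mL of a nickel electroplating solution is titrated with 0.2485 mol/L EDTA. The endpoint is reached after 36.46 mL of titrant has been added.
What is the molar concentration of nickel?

Ni^2+ + EDTA^4- → [Ni(EDTA)]^2-
n(EDTA) = 0.03646 L × 0.2485 mol/L = 9.060 × 10^-3 mol
n(Ni2+) = 9.060 × 10^-3 mol (1:1 mole ratio)
[Ni2+] = 9.060 × 10^-3 mol / 0.01932 L = 0.4690 mol/L

0.4690 mol/L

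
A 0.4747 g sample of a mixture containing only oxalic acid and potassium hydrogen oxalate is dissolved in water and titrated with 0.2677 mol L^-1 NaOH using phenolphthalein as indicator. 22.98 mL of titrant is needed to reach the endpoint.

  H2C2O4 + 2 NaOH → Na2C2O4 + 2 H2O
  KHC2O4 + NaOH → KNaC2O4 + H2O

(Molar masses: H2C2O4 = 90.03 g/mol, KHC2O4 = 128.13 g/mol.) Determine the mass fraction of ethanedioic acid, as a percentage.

n(NaOH) = 0.02298 × 0.2677 = 6.152 × 10^-3 mol
Let x = n(H2C2O4), y = n(KHC2O4).
Titrant: 2x + 1y = 6.152 × 10^-3;  mass: 90.03x + 128.13y = 0.4747
Solving, x = 1.886 × 10^-3 mol, y = 2.380 × 10^-3 mol
mass of H2C2O4 = 1.886 × 10^-3 × 90.03 = 0.1698 g
% H2C2O4 = 0.1698 / 0.4747 × 100 = 35.77 %

35.77 %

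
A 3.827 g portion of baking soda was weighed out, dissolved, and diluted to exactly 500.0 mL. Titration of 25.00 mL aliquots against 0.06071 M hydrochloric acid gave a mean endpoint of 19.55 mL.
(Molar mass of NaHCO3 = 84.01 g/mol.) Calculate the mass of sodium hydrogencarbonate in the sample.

NaHCO3 + HCl → NaCl + H2O + CO2
n(HCl) per titration = 0.01955 × 0.06071 = 1.187 × 10^-3 mol
n(NaHCO3) in each aliquot = 1.187 × 10^-3 mol (1:1 ratio)
n(NaHCO3) in the whole flask = 1.187 × 10^-3 × 500.0/25.00 = 0.02374 mol
mass of NaHCO3 = 0.02374 × 84.01 = 1.994 g

1.994 g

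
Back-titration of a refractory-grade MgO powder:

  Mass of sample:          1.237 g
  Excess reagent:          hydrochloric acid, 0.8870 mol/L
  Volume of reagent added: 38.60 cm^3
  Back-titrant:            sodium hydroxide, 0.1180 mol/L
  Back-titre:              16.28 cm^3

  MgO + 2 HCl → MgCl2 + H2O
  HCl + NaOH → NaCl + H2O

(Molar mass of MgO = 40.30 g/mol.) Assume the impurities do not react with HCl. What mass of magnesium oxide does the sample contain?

n(HCl) added = 0.03860 × 0.8870 = 0.03424 mol
n(NaOH) used in back-titration = 0.01628 × 0.1180 = 1.921 × 10^-3 mol
n(HCl) left over = 1.921 × 10^-3 mol (1:1 ratio)
n(HCl) consumed by analyte = 0.03424 − 1.921 × 10^-3 = 0.03232 mol
From the 1:2 ratio, n(MgO) = 1/2 × 0.03232 = 0.01616 mol
mass of MgO = 0.01616 × 40.30 = 0.6512 g

0.6512 g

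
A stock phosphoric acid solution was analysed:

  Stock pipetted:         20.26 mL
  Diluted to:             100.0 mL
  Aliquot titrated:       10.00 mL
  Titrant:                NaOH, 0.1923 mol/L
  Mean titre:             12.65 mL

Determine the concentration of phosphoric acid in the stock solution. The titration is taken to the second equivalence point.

0.6003 mol/L

H3PO4 + 2 NaOH → Na2HPO4 + 2 H2O
n(NaOH) = 0.01265 × 0.1923 = 2.433 × 10^-3 mol
From the 1:2 ratio, n(H3PO4) in the aliquot = 1/2 × 2.433 × 10^-3 = 1.216 × 10^-3 mol
[H3PO4]_dilute = 1.216 × 10^-3 / 0.01000 = 0.1216 mol/L
Dilution factor = 100.0 / 20.26 = 4.936
[H3PO4]_stock = 0.1216 × 4.936 = 0.6003 mol/L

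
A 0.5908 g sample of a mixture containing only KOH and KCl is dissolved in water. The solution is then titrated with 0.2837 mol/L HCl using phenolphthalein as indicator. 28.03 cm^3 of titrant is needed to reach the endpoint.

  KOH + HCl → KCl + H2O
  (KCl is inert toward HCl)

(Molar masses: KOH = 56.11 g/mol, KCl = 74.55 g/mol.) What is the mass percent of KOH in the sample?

n(HCl) = 0.02803 × 0.2837 = 7.952 × 10^-3 mol
Let x = n(KOH), y = n(KCl).
Titrant: 1x = 7.952 × 10^-3;  mass: 56.11x + 74.55y = 0.5908
Solving, x = 7.952 × 10^-3 mol, y = 1.940 × 10^-3 mol
mass of KOH = 7.952 × 10^-3 × 56.11 = 0.4462 g
% KOH = 0.4462 / 0.5908 × 100 = 75.52 %

75.52 %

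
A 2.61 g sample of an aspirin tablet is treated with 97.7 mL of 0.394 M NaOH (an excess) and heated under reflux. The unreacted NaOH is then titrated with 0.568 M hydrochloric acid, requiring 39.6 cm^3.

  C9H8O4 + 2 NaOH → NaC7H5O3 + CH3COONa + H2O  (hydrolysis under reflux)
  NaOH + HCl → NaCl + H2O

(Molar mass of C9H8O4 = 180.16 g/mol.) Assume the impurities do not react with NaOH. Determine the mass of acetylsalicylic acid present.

1.44 g

n(NaOH) added = 0.0977 × 0.394 = 0.0385 mol
n(HCl) used in back-titration = 0.0396 × 0.568 = 0.0225 mol
n(NaOH) left over = 0.0225 mol (1:1 ratio)
n(NaOH) consumed by analyte = 0.0385 − 0.0225 = 0.0160 mol
From the 1:2 ratio, n(C9H8O4) = 1/2 × 0.0160 = 8.00 × 10^-3 mol
mass of C9H8O4 = 8.00 × 10^-3 × 180.16 = 1.44 g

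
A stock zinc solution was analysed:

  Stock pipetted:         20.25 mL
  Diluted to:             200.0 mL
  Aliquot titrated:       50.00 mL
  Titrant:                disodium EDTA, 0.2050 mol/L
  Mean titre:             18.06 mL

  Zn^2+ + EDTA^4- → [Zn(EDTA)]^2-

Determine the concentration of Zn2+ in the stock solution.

n(EDTA) = 0.01806 × 0.2050 = 3.702 × 10^-3 mol
n(Zn2+) in the aliquot = 3.702 × 10^-3 mol (1:1 ratio)
[Zn2+]_dilute = 3.702 × 10^-3 / 0.05000 = 0.07405 mol/L
Dilution factor = 200.0 / 20.25 = 9.877
[Zn2+]_stock = 0.07405 × 9.877 = 0.7313 mol/L

0.7313 mol/L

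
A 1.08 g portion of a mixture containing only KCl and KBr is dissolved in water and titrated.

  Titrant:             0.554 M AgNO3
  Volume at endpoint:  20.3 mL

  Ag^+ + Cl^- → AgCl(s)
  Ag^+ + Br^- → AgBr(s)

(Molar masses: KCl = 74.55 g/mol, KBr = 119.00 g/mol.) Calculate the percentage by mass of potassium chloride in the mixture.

n(AgNO3) = 0.0203 × 0.554 = 0.0112 mol
Let x = n(KCl), y = n(KBr).
Titrant: 1x + 1y = 0.0112;  mass: 74.55x + 119.00y = 1.08
Solving, x = 5.81 × 10^-3 mol, y = 5.44 × 10^-3 mol
mass of KCl = 5.81 × 10^-3 × 74.55 = 0.433 g
% KCl = 0.433 / 1.08 × 100 = 40.1 %

40.1 %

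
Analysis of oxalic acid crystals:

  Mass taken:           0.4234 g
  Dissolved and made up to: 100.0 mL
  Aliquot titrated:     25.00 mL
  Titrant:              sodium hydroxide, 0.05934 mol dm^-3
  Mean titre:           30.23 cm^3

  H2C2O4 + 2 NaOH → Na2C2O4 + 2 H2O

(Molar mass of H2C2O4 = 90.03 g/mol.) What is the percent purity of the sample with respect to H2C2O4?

76.29 %

n(NaOH) per titration = 0.03023 × 0.05934 = 1.794 × 10^-3 mol
From the 1:2 ratio, n(H2C2O4) in each aliquot = 1/2 × 1.794 × 10^-3 = 8.969 × 10^-4 mol
n(H2C2O4) in the whole flask = 8.969 × 10^-4 × 100.0/25.00 = 3.588 × 10^-3 mol
mass of H2C2O4 = 3.588 × 10^-3 × 90.03 = 0.3230 g
% H2C2O4 = 0.3230 / 0.4234 × 100 = 76.29 %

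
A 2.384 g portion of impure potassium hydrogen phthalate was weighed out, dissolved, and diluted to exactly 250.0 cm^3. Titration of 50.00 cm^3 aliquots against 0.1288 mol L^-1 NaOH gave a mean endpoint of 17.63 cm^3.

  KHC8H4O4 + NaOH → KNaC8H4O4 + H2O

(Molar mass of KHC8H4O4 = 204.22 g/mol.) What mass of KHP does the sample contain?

n(NaOH) per titration = 0.01763 × 0.1288 = 2.271 × 10^-3 mol
n(KHC8H4O4) in each aliquot = 2.271 × 10^-3 mol (1:1 ratio)
n(KHC8H4O4) in the whole flask = 2.271 × 10^-3 × 250.0/50.00 = 0.01135 mol
mass of KHC8H4O4 = 0.01135 × 204.22 = 2.319 g

2.319 g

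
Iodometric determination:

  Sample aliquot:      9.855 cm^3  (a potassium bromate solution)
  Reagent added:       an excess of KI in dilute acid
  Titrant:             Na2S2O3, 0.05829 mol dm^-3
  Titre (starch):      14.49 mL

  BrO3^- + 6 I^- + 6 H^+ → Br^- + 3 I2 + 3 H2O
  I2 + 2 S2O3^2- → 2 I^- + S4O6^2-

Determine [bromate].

n(S2O3^2-) = 0.01449 × 0.05829 = 8.446 × 10^-4 mol
n(I2) = n(S2O3^2-)/2 = 4.223 × 10^-4 mol
From the 1:3 ratio, n(BrO3^-) in the aliquot = 1/3 × 4.223 × 10^-4 = 1.408 × 10^-4 mol
[BrO3^-] = 1.408 × 10^-4 / 0.009855 = 0.01428 mol/L

0.01428 mol/L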